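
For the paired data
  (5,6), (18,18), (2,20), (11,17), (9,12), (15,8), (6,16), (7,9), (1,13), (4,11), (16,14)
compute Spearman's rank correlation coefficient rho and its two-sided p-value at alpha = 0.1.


Step 1: Rank x and y separately (midranks; no ties here).
rank(x): 5->4, 18->11, 2->2, 11->8, 9->7, 15->9, 6->5, 7->6, 1->1, 4->3, 16->10
rank(y): 6->1, 18->10, 20->11, 17->9, 12->5, 8->2, 16->8, 9->3, 13->6, 11->4, 14->7
Step 2: d_i = R_x(i) - R_y(i); compute d_i^2.
  (4-1)^2=9, (11-10)^2=1, (2-11)^2=81, (8-9)^2=1, (7-5)^2=4, (9-2)^2=49, (5-8)^2=9, (6-3)^2=9, (1-6)^2=25, (3-4)^2=1, (10-7)^2=9
sum(d^2) = 198.
Step 3: rho = 1 - 6*198 / (11*(11^2 - 1)) = 1 - 1188/1320 = 0.100000.
Step 4: Under H0, t = rho * sqrt((n-2)/(1-rho^2)) = 0.3015 ~ t(9).
Step 5: Two-sided p-value from the t-distribution with 9 df = 0.769875.
Step 6: alpha = 0.1. fail to reject H0.

rho = 0.1000, p = 0.769875, fail to reject H0 at alpha = 0.1.


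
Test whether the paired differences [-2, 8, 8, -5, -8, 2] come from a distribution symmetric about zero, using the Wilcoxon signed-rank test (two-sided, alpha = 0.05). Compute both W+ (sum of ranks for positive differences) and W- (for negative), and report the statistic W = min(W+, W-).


Step 1: Drop any zero differences (none here) and take |d_i|.
|d| = [2, 8, 8, 5, 8, 2]
Step 2: Midrank |d_i| (ties get averaged ranks).
ranks: |2|->1.5, |8|->5, |8|->5, |5|->3, |8|->5, |2|->1.5
Step 3: Attach original signs; sum ranks with positive sign and with negative sign.
W+ = 5 + 5 + 1.5 = 11.5
W- = 1.5 + 3 + 5 = 9.5
(Check: W+ + W- = 21 should equal n(n+1)/2 = 21.)
Step 4: Test statistic W = min(W+, W-) = 9.5.
Step 5: Ties in |d|, so use the tie-corrected normal approximation.
        E[W] = n(n+1)/4 = 6*7/4 = 10.5.
        Tie groups: |d|=2 (t=2), |d|=8 (t=3); sum(t^3 - t) = 30.
        Var[W] = n(n+1)(2n+1)/24 - sum(t^3-t)/48 = 546/24 - 30/48 = 22.125.
        z = (W - E[W]) / sqrt(Var[W]) = (9.5 - 10.5) / 4.7037 = -0.2126.
        Two-sided p = 2*Phi(z) = 0.831641.
Step 6: alpha = 0.05. fail to reject H0.

W+ = 11.5, W- = 9.5, W = min = 9.5, p = 0.831641, fail to reject H0.


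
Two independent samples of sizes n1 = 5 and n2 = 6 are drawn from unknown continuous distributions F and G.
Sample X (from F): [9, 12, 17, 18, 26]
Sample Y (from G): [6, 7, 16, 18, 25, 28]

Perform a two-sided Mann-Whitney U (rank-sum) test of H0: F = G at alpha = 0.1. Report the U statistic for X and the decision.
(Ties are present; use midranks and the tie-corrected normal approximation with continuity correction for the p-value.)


Step 1: Combine and sort all 11 observations; assign midranks.
sorted (value, group): (6,Y), (7,Y), (9,X), (12,X), (16,Y), (17,X), (18,X), (18,Y), (25,Y), (26,X), (28,Y)
ranks: 6->1, 7->2, 9->3, 12->4, 16->5, 17->6, 18->7.5, 18->7.5, 25->9, 26->10, 28->11
Step 2: Rank sum for X: R1 = 3 + 4 + 6 + 7.5 + 10 = 30.5.
Step 3: U_X = R1 - n1(n1+1)/2 = 30.5 - 5*6/2 = 30.5 - 15 = 15.5.
       U_Y = n1*n2 - U_X = 30 - 15.5 = 14.5.
Step 4: Ties are present, so use the tie-corrected normal approximation (with continuity correction) for the p-value.
Step 5: p-value = 1.000000; compare to alpha = 0.1. fail to reject H0.

U_X = 15.5, p = 1.000000, fail to reject H0 at alpha = 0.1.


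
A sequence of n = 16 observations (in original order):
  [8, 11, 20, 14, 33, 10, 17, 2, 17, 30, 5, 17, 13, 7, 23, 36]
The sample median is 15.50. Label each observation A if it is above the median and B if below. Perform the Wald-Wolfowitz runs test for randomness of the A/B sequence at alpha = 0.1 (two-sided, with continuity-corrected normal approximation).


Step 1: Compute median = 15.50; label A = above, B = below.
Labels in order: BBABABABAABABBAA  (n_A = 8, n_B = 8)
Step 2: Count runs R = 12.
Step 3: Under H0 (random ordering), E[R] = 2*n_A*n_B/(n_A+n_B) + 1 = 2*8*8/16 + 1 = 9.0000.
        Var[R] = 2*n_A*n_B*(2*n_A*n_B - n_A - n_B) / ((n_A+n_B)^2 * (n_A+n_B-1)) = 14336/3840 = 3.7333.
        SD[R] = 1.9322.
Step 4: Continuity-corrected z = (R - 0.5 - E[R]) / SD[R] = (12 - 0.5 - 9.0000) / 1.9322 = 1.2939.
Step 5: Two-sided p-value via normal approximation = 2*(1 - Phi(|z|)) = 0.195709.
Step 6: alpha = 0.1. fail to reject H0.

R = 12, z = 1.2939, p = 0.195709, fail to reject H0.


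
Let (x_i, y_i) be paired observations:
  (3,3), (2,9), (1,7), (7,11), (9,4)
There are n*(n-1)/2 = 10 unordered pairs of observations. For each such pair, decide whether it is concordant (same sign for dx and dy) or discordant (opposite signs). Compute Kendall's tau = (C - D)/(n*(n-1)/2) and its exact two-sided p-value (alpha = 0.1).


Step 1: Enumerate the 10 unordered pairs (i,j) with i<j and classify each by sign(x_j-x_i) * sign(y_j-y_i).
  (1,2):dx=-1,dy=+6->D; (1,3):dx=-2,dy=+4->D; (1,4):dx=+4,dy=+8->C; (1,5):dx=+6,dy=+1->C
  (2,3):dx=-1,dy=-2->C; (2,4):dx=+5,dy=+2->C; (2,5):dx=+7,dy=-5->D; (3,4):dx=+6,dy=+4->C
  (3,5):dx=+8,dy=-3->D; (4,5):dx=+2,dy=-7->D
Step 2: C = 5, D = 5, total pairs = 10.
Step 3: tau = (C - D)/(n(n-1)/2) = (5 - 5)/10 = 0.000000.
Step 4: Exact two-sided p-value (enumerate n! = 120 permutations of y under H0): p = 1.000000.
Step 5: alpha = 0.1. fail to reject H0.

tau_b = 0.0000 (C=5, D=5), p = 1.000000, fail to reject H0.


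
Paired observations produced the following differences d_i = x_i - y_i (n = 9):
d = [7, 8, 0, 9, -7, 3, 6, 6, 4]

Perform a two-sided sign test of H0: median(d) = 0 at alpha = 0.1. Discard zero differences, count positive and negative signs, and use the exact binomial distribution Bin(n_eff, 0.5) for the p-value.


Step 1: Discard zero differences. Original n = 9; n_eff = number of nonzero differences = 8.
Nonzero differences (with sign): +7, +8, +9, -7, +3, +6, +6, +4
Step 2: Count signs: positive = 7, negative = 1.
Step 3: Under H0: P(positive) = 0.5, so the number of positives S ~ Bin(8, 0.5).
Step 4: Two-sided exact p-value = sum of Bin(8,0.5) probabilities at or below the observed probability = 0.070312.
Step 5: alpha = 0.1. reject H0.

n_eff = 8, pos = 7, neg = 1, p = 0.070312, reject H0.


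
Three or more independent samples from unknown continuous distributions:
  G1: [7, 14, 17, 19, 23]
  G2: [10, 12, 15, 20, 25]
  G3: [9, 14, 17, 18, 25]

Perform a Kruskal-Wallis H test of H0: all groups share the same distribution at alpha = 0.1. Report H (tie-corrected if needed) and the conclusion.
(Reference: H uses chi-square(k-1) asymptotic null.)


Step 1: Combine all N = 15 observations and assign midranks.
sorted (value, group, rank): (7,G1,1), (9,G3,2), (10,G2,3), (12,G2,4), (14,G1,5.5), (14,G3,5.5), (15,G2,7), (17,G1,8.5), (17,G3,8.5), (18,G3,10), (19,G1,11), (20,G2,12), (23,G1,13), (25,G2,14.5), (25,G3,14.5)
Step 2: Sum ranks within each group.
R_1 = 39 (n_1 = 5)
R_2 = 40.5 (n_2 = 5)
R_3 = 40.5 (n_3 = 5)
Step 3: H = 12/(N(N+1)) * sum(R_i^2/n_i) - 3(N+1)
     = 12/(15*16) * (39^2/5 + 40.5^2/5 + 40.5^2/5) - 3*16
     = 0.050000 * 960.3 - 48
     = 0.015000.
Step 4: Ties present; correction factor C = 1 - 18/(15^3 - 15) = 0.994643. Corrected H = 0.015000 / 0.994643 = 0.015081.
Step 5: Under H0, H ~ chi^2(2); p-value = 0.992488.
Step 6: alpha = 0.1. fail to reject H0.

H = 0.0151, df = 2, p = 0.992488, fail to reject H0.


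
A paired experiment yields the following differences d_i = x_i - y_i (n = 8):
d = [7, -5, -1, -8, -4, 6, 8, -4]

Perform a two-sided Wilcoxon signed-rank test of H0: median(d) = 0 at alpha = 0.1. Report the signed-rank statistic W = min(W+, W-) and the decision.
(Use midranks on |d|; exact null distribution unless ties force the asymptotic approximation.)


Step 1: Drop any zero differences (none here) and take |d_i|.
|d| = [7, 5, 1, 8, 4, 6, 8, 4]
Step 2: Midrank |d_i| (ties get averaged ranks).
ranks: |7|->6, |5|->4, |1|->1, |8|->7.5, |4|->2.5, |6|->5, |8|->7.5, |4|->2.5
Step 3: Attach original signs; sum ranks with positive sign and with negative sign.
W+ = 6 + 5 + 7.5 = 18.5
W- = 4 + 1 + 7.5 + 2.5 + 2.5 = 17.5
(Check: W+ + W- = 36 should equal n(n+1)/2 = 36.)
Step 4: Test statistic W = min(W+, W-) = 17.5.
Step 5: Ties in |d|, so use the tie-corrected normal approximation.
        E[W] = n(n+1)/4 = 8*9/4 = 18.
        Tie groups: |d|=4 (t=2), |d|=8 (t=2); sum(t^3 - t) = 12.
        Var[W] = n(n+1)(2n+1)/24 - sum(t^3-t)/48 = 1224/24 - 12/48 = 50.75.
        z = (W - E[W]) / sqrt(Var[W]) = (17.5 - 18) / 7.1239 = -0.0702.
        Two-sided p = 2*Phi(z) = 0.944045.
Step 6: alpha = 0.1. fail to reject H0.

W+ = 18.5, W- = 17.5, W = min = 17.5, p = 0.944045, fail to reject H0.


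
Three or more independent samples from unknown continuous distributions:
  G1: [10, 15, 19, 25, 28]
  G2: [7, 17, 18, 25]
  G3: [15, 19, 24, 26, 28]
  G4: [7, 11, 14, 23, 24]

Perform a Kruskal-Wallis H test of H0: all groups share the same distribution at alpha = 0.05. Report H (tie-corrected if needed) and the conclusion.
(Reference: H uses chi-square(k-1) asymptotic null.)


Step 1: Combine all N = 19 observations and assign midranks.
sorted (value, group, rank): (7,G2,1.5), (7,G4,1.5), (10,G1,3), (11,G4,4), (14,G4,5), (15,G1,6.5), (15,G3,6.5), (17,G2,8), (18,G2,9), (19,G1,10.5), (19,G3,10.5), (23,G4,12), (24,G3,13.5), (24,G4,13.5), (25,G1,15.5), (25,G2,15.5), (26,G3,17), (28,G1,18.5), (28,G3,18.5)
Step 2: Sum ranks within each group.
R_1 = 54 (n_1 = 5)
R_2 = 34 (n_2 = 4)
R_3 = 66 (n_3 = 5)
R_4 = 36 (n_4 = 5)
Step 3: H = 12/(N(N+1)) * sum(R_i^2/n_i) - 3(N+1)
     = 12/(19*20) * (54^2/5 + 34^2/4 + 66^2/5 + 36^2/5) - 3*20
     = 0.031579 * 2002.6 - 60
     = 3.240000.
Step 4: Ties present; correction factor C = 1 - 36/(19^3 - 19) = 0.994737. Corrected H = 3.240000 / 0.994737 = 3.257143.
Step 5: Under H0, H ~ chi^2(3); p-value = 0.353652.
Step 6: alpha = 0.05. fail to reject H0.

H = 3.2571, df = 3, p = 0.353652, fail to reject H0.


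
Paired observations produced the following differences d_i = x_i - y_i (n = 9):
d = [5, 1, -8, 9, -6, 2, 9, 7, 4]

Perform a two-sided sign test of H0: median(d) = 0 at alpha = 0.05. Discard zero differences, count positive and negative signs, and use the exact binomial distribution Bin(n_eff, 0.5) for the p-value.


Step 1: Discard zero differences. Original n = 9; n_eff = number of nonzero differences = 9.
Nonzero differences (with sign): +5, +1, -8, +9, -6, +2, +9, +7, +4
Step 2: Count signs: positive = 7, negative = 2.
Step 3: Under H0: P(positive) = 0.5, so the number of positives S ~ Bin(9, 0.5).
Step 4: Two-sided exact p-value = sum of Bin(9,0.5) probabilities at or below the observed probability = 0.179688.
Step 5: alpha = 0.05. fail to reject H0.

n_eff = 9, pos = 7, neg = 2, p = 0.179688, fail to reject H0.


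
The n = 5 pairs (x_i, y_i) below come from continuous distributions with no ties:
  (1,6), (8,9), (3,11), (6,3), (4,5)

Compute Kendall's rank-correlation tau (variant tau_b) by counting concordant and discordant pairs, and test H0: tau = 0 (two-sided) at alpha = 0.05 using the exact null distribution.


Step 1: Enumerate the 10 unordered pairs (i,j) with i<j and classify each by sign(x_j-x_i) * sign(y_j-y_i).
  (1,2):dx=+7,dy=+3->C; (1,3):dx=+2,dy=+5->C; (1,4):dx=+5,dy=-3->D; (1,5):dx=+3,dy=-1->D
  (2,3):dx=-5,dy=+2->D; (2,4):dx=-2,dy=-6->C; (2,5):dx=-4,dy=-4->C; (3,4):dx=+3,dy=-8->D
  (3,5):dx=+1,dy=-6->D; (4,5):dx=-2,dy=+2->D
Step 2: C = 4, D = 6, total pairs = 10.
Step 3: tau = (C - D)/(n(n-1)/2) = (4 - 6)/10 = -0.200000.
Step 4: Exact two-sided p-value (enumerate n! = 120 permutations of y under H0): p = 0.816667.
Step 5: alpha = 0.05. fail to reject H0.

tau_b = -0.2000 (C=4, D=6), p = 0.816667, fail to reject H0.


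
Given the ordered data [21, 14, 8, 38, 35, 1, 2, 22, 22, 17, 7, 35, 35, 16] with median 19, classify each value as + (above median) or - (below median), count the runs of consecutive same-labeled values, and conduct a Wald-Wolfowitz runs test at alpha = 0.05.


Step 1: Compute median = 19; label A = above, B = below.
Labels in order: ABBAABBAABBAAB  (n_A = 7, n_B = 7)
Step 2: Count runs R = 8.
Step 3: Under H0 (random ordering), E[R] = 2*n_A*n_B/(n_A+n_B) + 1 = 2*7*7/14 + 1 = 8.0000.
        Var[R] = 2*n_A*n_B*(2*n_A*n_B - n_A - n_B) / ((n_A+n_B)^2 * (n_A+n_B-1)) = 8232/2548 = 3.2308.
        SD[R] = 1.7974.
Step 4: R = E[R], so z = 0 with no continuity correction.
Step 5: Two-sided p-value via normal approximation = 2*(1 - Phi(|z|)) = 1.000000.
Step 6: alpha = 0.05. fail to reject H0.

R = 8, z = 0.0000, p = 1.000000, fail to reject H0.


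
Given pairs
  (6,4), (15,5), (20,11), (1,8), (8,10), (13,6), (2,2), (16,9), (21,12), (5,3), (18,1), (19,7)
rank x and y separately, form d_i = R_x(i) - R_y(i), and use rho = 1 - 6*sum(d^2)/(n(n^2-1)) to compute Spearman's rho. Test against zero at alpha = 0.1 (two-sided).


Step 1: Rank x and y separately (midranks; no ties here).
rank(x): 6->4, 15->7, 20->11, 1->1, 8->5, 13->6, 2->2, 16->8, 21->12, 5->3, 18->9, 19->10
rank(y): 4->4, 5->5, 11->11, 8->8, 10->10, 6->6, 2->2, 9->9, 12->12, 3->3, 1->1, 7->7
Step 2: d_i = R_x(i) - R_y(i); compute d_i^2.
  (4-4)^2=0, (7-5)^2=4, (11-11)^2=0, (1-8)^2=49, (5-10)^2=25, (6-6)^2=0, (2-2)^2=0, (8-9)^2=1, (12-12)^2=0, (3-3)^2=0, (9-1)^2=64, (10-7)^2=9
sum(d^2) = 152.
Step 3: rho = 1 - 6*152 / (12*(12^2 - 1)) = 1 - 912/1716 = 0.468531.
Step 4: Under H0, t = rho * sqrt((n-2)/(1-rho^2)) = 1.6771 ~ t(10).
Step 5: Two-sided p-value from the t-distribution with 10 df = 0.124455.
Step 6: alpha = 0.1. fail to reject H0.

rho = 0.4685, p = 0.124455, fail to reject H0 at alpha = 0.1.


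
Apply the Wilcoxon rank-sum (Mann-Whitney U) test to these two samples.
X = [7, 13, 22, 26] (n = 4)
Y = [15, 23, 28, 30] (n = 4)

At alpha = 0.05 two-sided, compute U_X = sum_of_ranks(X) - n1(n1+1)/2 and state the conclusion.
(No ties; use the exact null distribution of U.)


Step 1: Combine and sort all 8 observations; assign midranks.
sorted (value, group): (7,X), (13,X), (15,Y), (22,X), (23,Y), (26,X), (28,Y), (30,Y)
ranks: 7->1, 13->2, 15->3, 22->4, 23->5, 26->6, 28->7, 30->8
Step 2: Rank sum for X: R1 = 1 + 2 + 4 + 6 = 13.
Step 3: U_X = R1 - n1(n1+1)/2 = 13 - 4*5/2 = 13 - 10 = 3.
       U_Y = n1*n2 - U_X = 16 - 3 = 13.
Step 4: No ties, so the exact null distribution of U (based on enumerating the C(8,4) = 70 equally likely rank assignments) gives the two-sided p-value.
Step 5: p-value = 0.200000; compare to alpha = 0.05. fail to reject H0.

U_X = 3, p = 0.200000, fail to reject H0 at alpha = 0.05.


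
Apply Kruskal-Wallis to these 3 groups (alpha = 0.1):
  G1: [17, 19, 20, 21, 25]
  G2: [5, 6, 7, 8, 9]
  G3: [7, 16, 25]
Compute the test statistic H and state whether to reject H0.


Step 1: Combine all N = 13 observations and assign midranks.
sorted (value, group, rank): (5,G2,1), (6,G2,2), (7,G2,3.5), (7,G3,3.5), (8,G2,5), (9,G2,6), (16,G3,7), (17,G1,8), (19,G1,9), (20,G1,10), (21,G1,11), (25,G1,12.5), (25,G3,12.5)
Step 2: Sum ranks within each group.
R_1 = 50.5 (n_1 = 5)
R_2 = 17.5 (n_2 = 5)
R_3 = 23 (n_3 = 3)
Step 3: H = 12/(N(N+1)) * sum(R_i^2/n_i) - 3(N+1)
     = 12/(13*14) * (50.5^2/5 + 17.5^2/5 + 23^2/3) - 3*14
     = 0.065934 * 747.633 - 42
     = 7.294505.
Step 4: Ties present; correction factor C = 1 - 12/(13^3 - 13) = 0.994505. Corrected H = 7.294505 / 0.994505 = 7.334807.
Step 5: Under H0, H ~ chi^2(2); p-value = 0.025543.
Step 6: alpha = 0.1. reject H0.

H = 7.3348, df = 2, p = 0.025543, reject H0.


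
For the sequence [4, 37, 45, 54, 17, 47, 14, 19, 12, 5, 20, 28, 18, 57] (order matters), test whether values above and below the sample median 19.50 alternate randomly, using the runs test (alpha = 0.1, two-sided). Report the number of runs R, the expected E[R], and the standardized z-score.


Step 1: Compute median = 19.50; label A = above, B = below.
Labels in order: BAAABABBBBAABA  (n_A = 7, n_B = 7)
Step 2: Count runs R = 8.
Step 3: Under H0 (random ordering), E[R] = 2*n_A*n_B/(n_A+n_B) + 1 = 2*7*7/14 + 1 = 8.0000.
        Var[R] = 2*n_A*n_B*(2*n_A*n_B - n_A - n_B) / ((n_A+n_B)^2 * (n_A+n_B-1)) = 8232/2548 = 3.2308.
        SD[R] = 1.7974.
Step 4: R = E[R], so z = 0 with no continuity correction.
Step 5: Two-sided p-value via normal approximation = 2*(1 - Phi(|z|)) = 1.000000.
Step 6: alpha = 0.1. fail to reject H0.

R = 8, z = 0.0000, p = 1.000000, fail to reject H0.


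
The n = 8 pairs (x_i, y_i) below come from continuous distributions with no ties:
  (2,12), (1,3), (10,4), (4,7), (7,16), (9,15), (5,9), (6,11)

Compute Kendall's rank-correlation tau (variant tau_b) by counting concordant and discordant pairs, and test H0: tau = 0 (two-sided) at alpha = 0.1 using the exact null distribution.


Step 1: Enumerate the 28 unordered pairs (i,j) with i<j and classify each by sign(x_j-x_i) * sign(y_j-y_i).
  (1,2):dx=-1,dy=-9->C; (1,3):dx=+8,dy=-8->D; (1,4):dx=+2,dy=-5->D; (1,5):dx=+5,dy=+4->C
  (1,6):dx=+7,dy=+3->C; (1,7):dx=+3,dy=-3->D; (1,8):dx=+4,dy=-1->D; (2,3):dx=+9,dy=+1->C
  (2,4):dx=+3,dy=+4->C; (2,5):dx=+6,dy=+13->C; (2,6):dx=+8,dy=+12->C; (2,7):dx=+4,dy=+6->C
  (2,8):dx=+5,dy=+8->C; (3,4):dx=-6,dy=+3->D; (3,5):dx=-3,dy=+12->D; (3,6):dx=-1,dy=+11->D
  (3,7):dx=-5,dy=+5->D; (3,8):dx=-4,dy=+7->D; (4,5):dx=+3,dy=+9->C; (4,6):dx=+5,dy=+8->C
  (4,7):dx=+1,dy=+2->C; (4,8):dx=+2,dy=+4->C; (5,6):dx=+2,dy=-1->D; (5,7):dx=-2,dy=-7->C
  (5,8):dx=-1,dy=-5->C; (6,7):dx=-4,dy=-6->C; (6,8):dx=-3,dy=-4->C; (7,8):dx=+1,dy=+2->C
Step 2: C = 18, D = 10, total pairs = 28.
Step 3: tau = (C - D)/(n(n-1)/2) = (18 - 10)/28 = 0.285714.
Step 4: Exact two-sided p-value (enumerate n! = 40320 permutations of y under H0): p = 0.398760.
Step 5: alpha = 0.1. fail to reject H0.

tau_b = 0.2857 (C=18, D=10), p = 0.398760, fail to reject H0.


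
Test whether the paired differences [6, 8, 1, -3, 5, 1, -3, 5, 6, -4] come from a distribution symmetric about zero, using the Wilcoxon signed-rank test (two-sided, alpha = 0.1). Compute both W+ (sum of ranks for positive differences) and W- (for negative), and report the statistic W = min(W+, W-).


Step 1: Drop any zero differences (none here) and take |d_i|.
|d| = [6, 8, 1, 3, 5, 1, 3, 5, 6, 4]
Step 2: Midrank |d_i| (ties get averaged ranks).
ranks: |6|->8.5, |8|->10, |1|->1.5, |3|->3.5, |5|->6.5, |1|->1.5, |3|->3.5, |5|->6.5, |6|->8.5, |4|->5
Step 3: Attach original signs; sum ranks with positive sign and with negative sign.
W+ = 8.5 + 10 + 1.5 + 6.5 + 1.5 + 6.5 + 8.5 = 43
W- = 3.5 + 3.5 + 5 = 12
(Check: W+ + W- = 55 should equal n(n+1)/2 = 55.)
Step 4: Test statistic W = min(W+, W-) = 12.
Step 5: Ties in |d|, so use the tie-corrected normal approximation.
        E[W] = n(n+1)/4 = 10*11/4 = 27.5.
        Tie groups: |d|=1 (t=2), |d|=3 (t=2), |d|=5 (t=2), |d|=6 (t=2); sum(t^3 - t) = 24.
        Var[W] = n(n+1)(2n+1)/24 - sum(t^3-t)/48 = 2310/24 - 24/48 = 95.75.
        z = (W - E[W]) / sqrt(Var[W]) = (12 - 27.5) / 9.7852 = -1.5840.
        Two-sided p = 2*Phi(z) = 0.113188.
Step 6: alpha = 0.1. fail to reject H0.

W+ = 43, W- = 12, W = min = 12, p = 0.113188, fail to reject H0.


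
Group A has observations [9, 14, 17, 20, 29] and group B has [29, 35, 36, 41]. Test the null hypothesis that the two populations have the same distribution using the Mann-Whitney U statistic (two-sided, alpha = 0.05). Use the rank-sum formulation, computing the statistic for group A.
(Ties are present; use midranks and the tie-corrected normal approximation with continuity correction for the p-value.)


Step 1: Combine and sort all 9 observations; assign midranks.
sorted (value, group): (9,X), (14,X), (17,X), (20,X), (29,X), (29,Y), (35,Y), (36,Y), (41,Y)
ranks: 9->1, 14->2, 17->3, 20->4, 29->5.5, 29->5.5, 35->7, 36->8, 41->9
Step 2: Rank sum for X: R1 = 1 + 2 + 3 + 4 + 5.5 = 15.5.
Step 3: U_X = R1 - n1(n1+1)/2 = 15.5 - 5*6/2 = 15.5 - 15 = 0.5.
       U_Y = n1*n2 - U_X = 20 - 0.5 = 19.5.
Step 4: Ties are present, so use the tie-corrected normal approximation (with continuity correction) for the p-value.
Step 5: p-value = 0.026844; compare to alpha = 0.05. reject H0.

U_X = 0.5, p = 0.026844, reject H0 at alpha = 0.05.


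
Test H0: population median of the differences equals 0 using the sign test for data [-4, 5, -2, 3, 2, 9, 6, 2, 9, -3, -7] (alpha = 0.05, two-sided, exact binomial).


Step 1: Discard zero differences. Original n = 11; n_eff = number of nonzero differences = 11.
Nonzero differences (with sign): -4, +5, -2, +3, +2, +9, +6, +2, +9, -3, -7
Step 2: Count signs: positive = 7, negative = 4.
Step 3: Under H0: P(positive) = 0.5, so the number of positives S ~ Bin(11, 0.5).
Step 4: Two-sided exact p-value = sum of Bin(11,0.5) probabilities at or below the observed probability = 0.548828.
Step 5: alpha = 0.05. fail to reject H0.

n_eff = 11, pos = 7, neg = 4, p = 0.548828, fail to reject H0.


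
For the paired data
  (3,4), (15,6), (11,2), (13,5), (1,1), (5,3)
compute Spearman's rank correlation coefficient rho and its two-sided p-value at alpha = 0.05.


Step 1: Rank x and y separately (midranks; no ties here).
rank(x): 3->2, 15->6, 11->4, 13->5, 1->1, 5->3
rank(y): 4->4, 6->6, 2->2, 5->5, 1->1, 3->3
Step 2: d_i = R_x(i) - R_y(i); compute d_i^2.
  (2-4)^2=4, (6-6)^2=0, (4-2)^2=4, (5-5)^2=0, (1-1)^2=0, (3-3)^2=0
sum(d^2) = 8.
Step 3: rho = 1 - 6*8 / (6*(6^2 - 1)) = 1 - 48/210 = 0.771429.
Step 4: Under H0, t = rho * sqrt((n-2)/(1-rho^2)) = 2.4247 ~ t(4).
Step 5: Two-sided p-value from the t-distribution with 4 df = 0.072397.
Step 6: alpha = 0.05. fail to reject H0.

rho = 0.7714, p = 0.072397, fail to reject H0 at alpha = 0.05.


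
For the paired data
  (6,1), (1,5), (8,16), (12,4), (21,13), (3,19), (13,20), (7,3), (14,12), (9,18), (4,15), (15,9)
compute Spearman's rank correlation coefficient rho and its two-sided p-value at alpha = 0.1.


Step 1: Rank x and y separately (midranks; no ties here).
rank(x): 6->4, 1->1, 8->6, 12->8, 21->12, 3->2, 13->9, 7->5, 14->10, 9->7, 4->3, 15->11
rank(y): 1->1, 5->4, 16->9, 4->3, 13->7, 19->11, 20->12, 3->2, 12->6, 18->10, 15->8, 9->5
Step 2: d_i = R_x(i) - R_y(i); compute d_i^2.
  (4-1)^2=9, (1-4)^2=9, (6-9)^2=9, (8-3)^2=25, (12-7)^2=25, (2-11)^2=81, (9-12)^2=9, (5-2)^2=9, (10-6)^2=16, (7-10)^2=9, (3-8)^2=25, (11-5)^2=36
sum(d^2) = 262.
Step 3: rho = 1 - 6*262 / (12*(12^2 - 1)) = 1 - 1572/1716 = 0.083916.
Step 4: Under H0, t = rho * sqrt((n-2)/(1-rho^2)) = 0.2663 ~ t(10).
Step 5: Two-sided p-value from the t-distribution with 10 df = 0.795415.
Step 6: alpha = 0.1. fail to reject H0.

rho = 0.0839, p = 0.795415, fail to reject H0 at alpha = 0.1.


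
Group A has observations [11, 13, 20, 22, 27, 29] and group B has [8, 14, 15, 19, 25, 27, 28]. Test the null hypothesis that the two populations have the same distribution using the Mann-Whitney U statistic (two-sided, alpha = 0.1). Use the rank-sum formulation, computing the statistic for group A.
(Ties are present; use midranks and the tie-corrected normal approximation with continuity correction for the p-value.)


Step 1: Combine and sort all 13 observations; assign midranks.
sorted (value, group): (8,Y), (11,X), (13,X), (14,Y), (15,Y), (19,Y), (20,X), (22,X), (25,Y), (27,X), (27,Y), (28,Y), (29,X)
ranks: 8->1, 11->2, 13->3, 14->4, 15->5, 19->6, 20->7, 22->8, 25->9, 27->10.5, 27->10.5, 28->12, 29->13
Step 2: Rank sum for X: R1 = 2 + 3 + 7 + 8 + 10.5 + 13 = 43.5.
Step 3: U_X = R1 - n1(n1+1)/2 = 43.5 - 6*7/2 = 43.5 - 21 = 22.5.
       U_Y = n1*n2 - U_X = 42 - 22.5 = 19.5.
Step 4: Ties are present, so use the tie-corrected normal approximation (with continuity correction) for the p-value.
Step 5: p-value = 0.886248; compare to alpha = 0.1. fail to reject H0.

U_X = 22.5, p = 0.886248, fail to reject H0 at alpha = 0.1.


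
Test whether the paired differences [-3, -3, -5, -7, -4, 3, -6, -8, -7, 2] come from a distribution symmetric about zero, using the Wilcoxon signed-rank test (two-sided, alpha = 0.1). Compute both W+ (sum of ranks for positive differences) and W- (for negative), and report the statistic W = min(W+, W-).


Step 1: Drop any zero differences (none here) and take |d_i|.
|d| = [3, 3, 5, 7, 4, 3, 6, 8, 7, 2]
Step 2: Midrank |d_i| (ties get averaged ranks).
ranks: |3|->3, |3|->3, |5|->6, |7|->8.5, |4|->5, |3|->3, |6|->7, |8|->10, |7|->8.5, |2|->1
Step 3: Attach original signs; sum ranks with positive sign and with negative sign.
W+ = 3 + 1 = 4
W- = 3 + 3 + 6 + 8.5 + 5 + 7 + 10 + 8.5 = 51
(Check: W+ + W- = 55 should equal n(n+1)/2 = 55.)
Step 4: Test statistic W = min(W+, W-) = 4.
Step 5: Ties in |d|, so use the tie-corrected normal approximation.
        E[W] = n(n+1)/4 = 10*11/4 = 27.5.
        Tie groups: |d|=3 (t=3), |d|=7 (t=2); sum(t^3 - t) = 30.
        Var[W] = n(n+1)(2n+1)/24 - sum(t^3-t)/48 = 2310/24 - 30/48 = 95.625.
        z = (W - E[W]) / sqrt(Var[W]) = (4 - 27.5) / 9.7788 = -2.4032.
        Two-sided p = 2*Phi(z) = 0.016254.
Step 6: alpha = 0.1. reject H0.

W+ = 4, W- = 51, W = min = 4, p = 0.016254, reject H0.


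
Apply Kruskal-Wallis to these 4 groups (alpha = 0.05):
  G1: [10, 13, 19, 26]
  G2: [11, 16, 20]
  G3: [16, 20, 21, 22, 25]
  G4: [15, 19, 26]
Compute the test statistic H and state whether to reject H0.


Step 1: Combine all N = 15 observations and assign midranks.
sorted (value, group, rank): (10,G1,1), (11,G2,2), (13,G1,3), (15,G4,4), (16,G2,5.5), (16,G3,5.5), (19,G1,7.5), (19,G4,7.5), (20,G2,9.5), (20,G3,9.5), (21,G3,11), (22,G3,12), (25,G3,13), (26,G1,14.5), (26,G4,14.5)
Step 2: Sum ranks within each group.
R_1 = 26 (n_1 = 4)
R_2 = 17 (n_2 = 3)
R_3 = 51 (n_3 = 5)
R_4 = 26 (n_4 = 3)
Step 3: H = 12/(N(N+1)) * sum(R_i^2/n_i) - 3(N+1)
     = 12/(15*16) * (26^2/4 + 17^2/3 + 51^2/5 + 26^2/3) - 3*16
     = 0.050000 * 1010.87 - 48
     = 2.543333.
Step 4: Ties present; correction factor C = 1 - 24/(15^3 - 15) = 0.992857. Corrected H = 2.543333 / 0.992857 = 2.561631.
Step 5: Under H0, H ~ chi^2(3); p-value = 0.464256.
Step 6: alpha = 0.05. fail to reject H0.

H = 2.5616, df = 3, p = 0.464256, fail to reject H0.


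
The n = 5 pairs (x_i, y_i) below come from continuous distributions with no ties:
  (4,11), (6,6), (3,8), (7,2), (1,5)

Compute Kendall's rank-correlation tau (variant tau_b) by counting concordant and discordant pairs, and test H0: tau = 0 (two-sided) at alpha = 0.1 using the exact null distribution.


Step 1: Enumerate the 10 unordered pairs (i,j) with i<j and classify each by sign(x_j-x_i) * sign(y_j-y_i).
  (1,2):dx=+2,dy=-5->D; (1,3):dx=-1,dy=-3->C; (1,4):dx=+3,dy=-9->D; (1,5):dx=-3,dy=-6->C
  (2,3):dx=-3,dy=+2->D; (2,4):dx=+1,dy=-4->D; (2,5):dx=-5,dy=-1->C; (3,4):dx=+4,dy=-6->D
  (3,5):dx=-2,dy=-3->C; (4,5):dx=-6,dy=+3->D
Step 2: C = 4, D = 6, total pairs = 10.
Step 3: tau = (C - D)/(n(n-1)/2) = (4 - 6)/10 = -0.200000.
Step 4: Exact two-sided p-value (enumerate n! = 120 permutations of y under H0): p = 0.816667.
Step 5: alpha = 0.1. fail to reject H0.

tau_b = -0.2000 (C=4, D=6), p = 0.816667, fail to reject H0.


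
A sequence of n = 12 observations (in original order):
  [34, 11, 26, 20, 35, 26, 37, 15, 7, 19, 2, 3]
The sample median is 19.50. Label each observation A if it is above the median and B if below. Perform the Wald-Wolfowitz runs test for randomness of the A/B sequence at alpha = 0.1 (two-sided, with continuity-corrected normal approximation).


Step 1: Compute median = 19.50; label A = above, B = below.
Labels in order: ABAAAAABBBBB  (n_A = 6, n_B = 6)
Step 2: Count runs R = 4.
Step 3: Under H0 (random ordering), E[R] = 2*n_A*n_B/(n_A+n_B) + 1 = 2*6*6/12 + 1 = 7.0000.
        Var[R] = 2*n_A*n_B*(2*n_A*n_B - n_A - n_B) / ((n_A+n_B)^2 * (n_A+n_B-1)) = 4320/1584 = 2.7273.
        SD[R] = 1.6514.
Step 4: Continuity-corrected z = (R + 0.5 - E[R]) / SD[R] = (4 + 0.5 - 7.0000) / 1.6514 = -1.5138.
Step 5: Two-sided p-value via normal approximation = 2*(1 - Phi(|z|)) = 0.130070.
Step 6: alpha = 0.1. fail to reject H0.

R = 4, z = -1.5138, p = 0.130070, fail to reject H0.


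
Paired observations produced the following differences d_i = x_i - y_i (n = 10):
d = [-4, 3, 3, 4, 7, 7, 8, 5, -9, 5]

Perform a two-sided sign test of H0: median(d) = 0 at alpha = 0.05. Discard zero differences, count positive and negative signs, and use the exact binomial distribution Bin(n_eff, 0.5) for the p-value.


Step 1: Discard zero differences. Original n = 10; n_eff = number of nonzero differences = 10.
Nonzero differences (with sign): -4, +3, +3, +4, +7, +7, +8, +5, -9, +5
Step 2: Count signs: positive = 8, negative = 2.
Step 3: Under H0: P(positive) = 0.5, so the number of positives S ~ Bin(10, 0.5).
Step 4: Two-sided exact p-value = sum of Bin(10,0.5) probabilities at or below the observed probability = 0.109375.
Step 5: alpha = 0.05. fail to reject H0.

n_eff = 10, pos = 8, neg = 2, p = 0.109375, fail to reject H0.


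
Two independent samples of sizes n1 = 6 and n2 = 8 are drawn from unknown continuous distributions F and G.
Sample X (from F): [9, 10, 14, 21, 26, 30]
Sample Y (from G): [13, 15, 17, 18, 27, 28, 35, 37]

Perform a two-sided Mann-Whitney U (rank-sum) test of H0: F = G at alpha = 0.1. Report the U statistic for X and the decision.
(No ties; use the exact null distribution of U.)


Step 1: Combine and sort all 14 observations; assign midranks.
sorted (value, group): (9,X), (10,X), (13,Y), (14,X), (15,Y), (17,Y), (18,Y), (21,X), (26,X), (27,Y), (28,Y), (30,X), (35,Y), (37,Y)
ranks: 9->1, 10->2, 13->3, 14->4, 15->5, 17->6, 18->7, 21->8, 26->9, 27->10, 28->11, 30->12, 35->13, 37->14
Step 2: Rank sum for X: R1 = 1 + 2 + 4 + 8 + 9 + 12 = 36.
Step 3: U_X = R1 - n1(n1+1)/2 = 36 - 6*7/2 = 36 - 21 = 15.
       U_Y = n1*n2 - U_X = 48 - 15 = 33.
Step 4: No ties, so the exact null distribution of U (based on enumerating the C(14,6) = 3003 equally likely rank assignments) gives the two-sided p-value.
Step 5: p-value = 0.282384; compare to alpha = 0.1. fail to reject H0.

U_X = 15, p = 0.282384, fail to reject H0 at alpha = 0.1.


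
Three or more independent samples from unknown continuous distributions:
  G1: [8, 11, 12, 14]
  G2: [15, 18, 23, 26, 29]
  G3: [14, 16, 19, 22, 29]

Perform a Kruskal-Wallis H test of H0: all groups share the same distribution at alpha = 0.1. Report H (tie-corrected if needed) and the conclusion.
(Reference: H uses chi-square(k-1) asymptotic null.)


Step 1: Combine all N = 14 observations and assign midranks.
sorted (value, group, rank): (8,G1,1), (11,G1,2), (12,G1,3), (14,G1,4.5), (14,G3,4.5), (15,G2,6), (16,G3,7), (18,G2,8), (19,G3,9), (22,G3,10), (23,G2,11), (26,G2,12), (29,G2,13.5), (29,G3,13.5)
Step 2: Sum ranks within each group.
R_1 = 10.5 (n_1 = 4)
R_2 = 50.5 (n_2 = 5)
R_3 = 44 (n_3 = 5)
Step 3: H = 12/(N(N+1)) * sum(R_i^2/n_i) - 3(N+1)
     = 12/(14*15) * (10.5^2/4 + 50.5^2/5 + 44^2/5) - 3*15
     = 0.057143 * 924.812 - 45
     = 7.846429.
Step 4: Ties present; correction factor C = 1 - 12/(14^3 - 14) = 0.995604. Corrected H = 7.846429 / 0.995604 = 7.881071.
Step 5: Under H0, H ~ chi^2(2); p-value = 0.019438.
Step 6: alpha = 0.1. reject H0.

H = 7.8811, df = 2, p = 0.019438, reject H0.


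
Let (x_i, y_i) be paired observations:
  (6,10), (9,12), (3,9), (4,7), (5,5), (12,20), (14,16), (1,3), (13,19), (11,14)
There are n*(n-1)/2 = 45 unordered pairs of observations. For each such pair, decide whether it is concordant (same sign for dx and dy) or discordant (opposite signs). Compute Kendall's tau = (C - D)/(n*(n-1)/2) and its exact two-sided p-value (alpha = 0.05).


Step 1: Enumerate the 45 unordered pairs (i,j) with i<j and classify each by sign(x_j-x_i) * sign(y_j-y_i).
  (1,2):dx=+3,dy=+2->C; (1,3):dx=-3,dy=-1->C; (1,4):dx=-2,dy=-3->C; (1,5):dx=-1,dy=-5->C
  (1,6):dx=+6,dy=+10->C; (1,7):dx=+8,dy=+6->C; (1,8):dx=-5,dy=-7->C; (1,9):dx=+7,dy=+9->C
  (1,10):dx=+5,dy=+4->C; (2,3):dx=-6,dy=-3->C; (2,4):dx=-5,dy=-5->C; (2,5):dx=-4,dy=-7->C
  (2,6):dx=+3,dy=+8->C; (2,7):dx=+5,dy=+4->C; (2,8):dx=-8,dy=-9->C; (2,9):dx=+4,dy=+7->C
  (2,10):dx=+2,dy=+2->C; (3,4):dx=+1,dy=-2->D; (3,5):dx=+2,dy=-4->D; (3,6):dx=+9,dy=+11->C
  (3,7):dx=+11,dy=+7->C; (3,8):dx=-2,dy=-6->C; (3,9):dx=+10,dy=+10->C; (3,10):dx=+8,dy=+5->C
  (4,5):dx=+1,dy=-2->D; (4,6):dx=+8,dy=+13->C; (4,7):dx=+10,dy=+9->C; (4,8):dx=-3,dy=-4->C
  (4,9):dx=+9,dy=+12->C; (4,10):dx=+7,dy=+7->C; (5,6):dx=+7,dy=+15->C; (5,7):dx=+9,dy=+11->C
  (5,8):dx=-4,dy=-2->C; (5,9):dx=+8,dy=+14->C; (5,10):dx=+6,dy=+9->C; (6,7):dx=+2,dy=-4->D
  (6,8):dx=-11,dy=-17->C; (6,9):dx=+1,dy=-1->D; (6,10):dx=-1,dy=-6->C; (7,8):dx=-13,dy=-13->C
  (7,9):dx=-1,dy=+3->D; (7,10):dx=-3,dy=-2->C; (8,9):dx=+12,dy=+16->C; (8,10):dx=+10,dy=+11->C
  (9,10):dx=-2,dy=-5->C
Step 2: C = 39, D = 6, total pairs = 45.
Step 3: tau = (C - D)/(n(n-1)/2) = (39 - 6)/45 = 0.733333.
Step 4: Exact two-sided p-value (enumerate n! = 3628800 permutations of y under H0): p = 0.002213.
Step 5: alpha = 0.05. reject H0.

tau_b = 0.7333 (C=39, D=6), p = 0.002213, reject H0.


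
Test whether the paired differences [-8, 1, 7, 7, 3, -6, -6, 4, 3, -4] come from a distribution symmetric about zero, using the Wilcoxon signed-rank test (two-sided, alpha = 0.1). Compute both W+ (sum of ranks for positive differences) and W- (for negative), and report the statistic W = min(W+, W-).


Step 1: Drop any zero differences (none here) and take |d_i|.
|d| = [8, 1, 7, 7, 3, 6, 6, 4, 3, 4]
Step 2: Midrank |d_i| (ties get averaged ranks).
ranks: |8|->10, |1|->1, |7|->8.5, |7|->8.5, |3|->2.5, |6|->6.5, |6|->6.5, |4|->4.5, |3|->2.5, |4|->4.5
Step 3: Attach original signs; sum ranks with positive sign and with negative sign.
W+ = 1 + 8.5 + 8.5 + 2.5 + 4.5 + 2.5 = 27.5
W- = 10 + 6.5 + 6.5 + 4.5 = 27.5
(Check: W+ + W- = 55 should equal n(n+1)/2 = 55.)
Step 4: Test statistic W = min(W+, W-) = 27.5.
Step 5: Ties in |d|, so use the tie-corrected normal approximation.
        E[W] = n(n+1)/4 = 10*11/4 = 27.5.
        Tie groups: |d|=3 (t=2), |d|=4 (t=2), |d|=6 (t=2), |d|=7 (t=2); sum(t^3 - t) = 24.
        Var[W] = n(n+1)(2n+1)/24 - sum(t^3-t)/48 = 2310/24 - 24/48 = 95.75.
        z = (W - E[W]) / sqrt(Var[W]) = (27.5 - 27.5) / 9.7852 = 0.0000.
        Two-sided p = 2*Phi(z) = 1.000000.
Step 6: alpha = 0.1. fail to reject H0.

W+ = 27.5, W- = 27.5, W = min = 27.5, p = 1.000000, fail to reject H0.


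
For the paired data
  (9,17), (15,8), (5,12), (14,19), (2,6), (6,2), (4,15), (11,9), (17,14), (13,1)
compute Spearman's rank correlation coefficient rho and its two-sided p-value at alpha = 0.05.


Step 1: Rank x and y separately (midranks; no ties here).
rank(x): 9->5, 15->9, 5->3, 14->8, 2->1, 6->4, 4->2, 11->6, 17->10, 13->7
rank(y): 17->9, 8->4, 12->6, 19->10, 6->3, 2->2, 15->8, 9->5, 14->7, 1->1
Step 2: d_i = R_x(i) - R_y(i); compute d_i^2.
  (5-9)^2=16, (9-4)^2=25, (3-6)^2=9, (8-10)^2=4, (1-3)^2=4, (4-2)^2=4, (2-8)^2=36, (6-5)^2=1, (10-7)^2=9, (7-1)^2=36
sum(d^2) = 144.
Step 3: rho = 1 - 6*144 / (10*(10^2 - 1)) = 1 - 864/990 = 0.127273.
Step 4: Under H0, t = rho * sqrt((n-2)/(1-rho^2)) = 0.3629 ~ t(8).
Step 5: Two-sided p-value from the t-distribution with 8 df = 0.726057.
Step 6: alpha = 0.05. fail to reject H0.

rho = 0.1273, p = 0.726057, fail to reject H0 at alpha = 0.05.


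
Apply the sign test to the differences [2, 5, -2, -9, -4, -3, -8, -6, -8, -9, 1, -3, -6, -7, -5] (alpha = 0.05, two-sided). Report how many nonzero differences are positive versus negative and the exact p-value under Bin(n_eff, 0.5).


Step 1: Discard zero differences. Original n = 15; n_eff = number of nonzero differences = 15.
Nonzero differences (with sign): +2, +5, -2, -9, -4, -3, -8, -6, -8, -9, +1, -3, -6, -7, -5
Step 2: Count signs: positive = 3, negative = 12.
Step 3: Under H0: P(positive) = 0.5, so the number of positives S ~ Bin(15, 0.5).
Step 4: Two-sided exact p-value = sum of Bin(15,0.5) probabilities at or below the observed probability = 0.035156.
Step 5: alpha = 0.05. reject H0.

n_eff = 15, pos = 3, neg = 12, p = 0.035156, reject H0.


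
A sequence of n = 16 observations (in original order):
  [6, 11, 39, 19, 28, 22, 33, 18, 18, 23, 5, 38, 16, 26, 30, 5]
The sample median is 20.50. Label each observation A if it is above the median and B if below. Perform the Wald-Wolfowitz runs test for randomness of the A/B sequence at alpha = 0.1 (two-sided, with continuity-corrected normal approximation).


Step 1: Compute median = 20.50; label A = above, B = below.
Labels in order: BBABAAABBABABAAB  (n_A = 8, n_B = 8)
Step 2: Count runs R = 11.
Step 3: Under H0 (random ordering), E[R] = 2*n_A*n_B/(n_A+n_B) + 1 = 2*8*8/16 + 1 = 9.0000.
        Var[R] = 2*n_A*n_B*(2*n_A*n_B - n_A - n_B) / ((n_A+n_B)^2 * (n_A+n_B-1)) = 14336/3840 = 3.7333.
        SD[R] = 1.9322.
Step 4: Continuity-corrected z = (R - 0.5 - E[R]) / SD[R] = (11 - 0.5 - 9.0000) / 1.9322 = 0.7763.
Step 5: Two-sided p-value via normal approximation = 2*(1 - Phi(|z|)) = 0.437558.
Step 6: alpha = 0.1. fail to reject H0.

R = 11, z = 0.7763, p = 0.437558, fail to reject H0.


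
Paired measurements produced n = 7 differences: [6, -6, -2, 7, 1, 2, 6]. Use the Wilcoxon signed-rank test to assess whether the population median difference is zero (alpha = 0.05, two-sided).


Step 1: Drop any zero differences (none here) and take |d_i|.
|d| = [6, 6, 2, 7, 1, 2, 6]
Step 2: Midrank |d_i| (ties get averaged ranks).
ranks: |6|->5, |6|->5, |2|->2.5, |7|->7, |1|->1, |2|->2.5, |6|->5
Step 3: Attach original signs; sum ranks with positive sign and with negative sign.
W+ = 5 + 7 + 1 + 2.5 + 5 = 20.5
W- = 5 + 2.5 = 7.5
(Check: W+ + W- = 28 should equal n(n+1)/2 = 28.)
Step 4: Test statistic W = min(W+, W-) = 7.5.
Step 5: Ties in |d|, so use the tie-corrected normal approximation.
        E[W] = n(n+1)/4 = 7*8/4 = 14.
        Tie groups: |d|=2 (t=2), |d|=6 (t=3); sum(t^3 - t) = 30.
        Var[W] = n(n+1)(2n+1)/24 - sum(t^3-t)/48 = 840/24 - 30/48 = 34.375.
        z = (W - E[W]) / sqrt(Var[W]) = (7.5 - 14) / 5.8630 = -1.1086.
        Two-sided p = 2*Phi(z) = 0.267584.
Step 6: alpha = 0.05. fail to reject H0.

W+ = 20.5, W- = 7.5, W = min = 7.5, p = 0.267584, fail to reject H0.


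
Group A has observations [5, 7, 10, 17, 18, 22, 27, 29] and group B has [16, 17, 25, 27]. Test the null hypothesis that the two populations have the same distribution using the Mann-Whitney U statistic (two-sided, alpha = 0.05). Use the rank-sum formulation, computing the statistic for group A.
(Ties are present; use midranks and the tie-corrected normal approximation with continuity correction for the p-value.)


Step 1: Combine and sort all 12 observations; assign midranks.
sorted (value, group): (5,X), (7,X), (10,X), (16,Y), (17,X), (17,Y), (18,X), (22,X), (25,Y), (27,X), (27,Y), (29,X)
ranks: 5->1, 7->2, 10->3, 16->4, 17->5.5, 17->5.5, 18->7, 22->8, 25->9, 27->10.5, 27->10.5, 29->12
Step 2: Rank sum for X: R1 = 1 + 2 + 3 + 5.5 + 7 + 8 + 10.5 + 12 = 49.
Step 3: U_X = R1 - n1(n1+1)/2 = 49 - 8*9/2 = 49 - 36 = 13.
       U_Y = n1*n2 - U_X = 32 - 13 = 19.
Step 4: Ties are present, so use the tie-corrected normal approximation (with continuity correction) for the p-value.
Step 5: p-value = 0.670038; compare to alpha = 0.05. fail to reject H0.

U_X = 13, p = 0.670038, fail to reject H0 at alpha = 0.05.


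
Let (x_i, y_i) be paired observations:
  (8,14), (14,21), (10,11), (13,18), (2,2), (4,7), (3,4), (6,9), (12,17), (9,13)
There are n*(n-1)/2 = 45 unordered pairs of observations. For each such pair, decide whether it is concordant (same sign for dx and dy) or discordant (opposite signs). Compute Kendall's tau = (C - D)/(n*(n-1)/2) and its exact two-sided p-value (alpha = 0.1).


Step 1: Enumerate the 45 unordered pairs (i,j) with i<j and classify each by sign(x_j-x_i) * sign(y_j-y_i).
  (1,2):dx=+6,dy=+7->C; (1,3):dx=+2,dy=-3->D; (1,4):dx=+5,dy=+4->C; (1,5):dx=-6,dy=-12->C
  (1,6):dx=-4,dy=-7->C; (1,7):dx=-5,dy=-10->C; (1,8):dx=-2,dy=-5->C; (1,9):dx=+4,dy=+3->C
  (1,10):dx=+1,dy=-1->D; (2,3):dx=-4,dy=-10->C; (2,4):dx=-1,dy=-3->C; (2,5):dx=-12,dy=-19->C
  (2,6):dx=-10,dy=-14->C; (2,7):dx=-11,dy=-17->C; (2,8):dx=-8,dy=-12->C; (2,9):dx=-2,dy=-4->C
  (2,10):dx=-5,dy=-8->C; (3,4):dx=+3,dy=+7->C; (3,5):dx=-8,dy=-9->C; (3,6):dx=-6,dy=-4->C
  (3,7):dx=-7,dy=-7->C; (3,8):dx=-4,dy=-2->C; (3,9):dx=+2,dy=+6->C; (3,10):dx=-1,dy=+2->D
  (4,5):dx=-11,dy=-16->C; (4,6):dx=-9,dy=-11->C; (4,7):dx=-10,dy=-14->C; (4,8):dx=-7,dy=-9->C
  (4,9):dx=-1,dy=-1->C; (4,10):dx=-4,dy=-5->C; (5,6):dx=+2,dy=+5->C; (5,7):dx=+1,dy=+2->C
  (5,8):dx=+4,dy=+7->C; (5,9):dx=+10,dy=+15->C; (5,10):dx=+7,dy=+11->C; (6,7):dx=-1,dy=-3->C
  (6,8):dx=+2,dy=+2->C; (6,9):dx=+8,dy=+10->C; (6,10):dx=+5,dy=+6->C; (7,8):dx=+3,dy=+5->C
  (7,9):dx=+9,dy=+13->C; (7,10):dx=+6,dy=+9->C; (8,9):dx=+6,dy=+8->C; (8,10):dx=+3,dy=+4->C
  (9,10):dx=-3,dy=-4->C
Step 2: C = 42, D = 3, total pairs = 45.
Step 3: tau = (C - D)/(n(n-1)/2) = (42 - 3)/45 = 0.866667.
Step 4: Exact two-sided p-value (enumerate n! = 3628800 permutations of y under H0): p = 0.000115.
Step 5: alpha = 0.1. reject H0.

tau_b = 0.8667 (C=42, D=3), p = 0.000115, reject H0.
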